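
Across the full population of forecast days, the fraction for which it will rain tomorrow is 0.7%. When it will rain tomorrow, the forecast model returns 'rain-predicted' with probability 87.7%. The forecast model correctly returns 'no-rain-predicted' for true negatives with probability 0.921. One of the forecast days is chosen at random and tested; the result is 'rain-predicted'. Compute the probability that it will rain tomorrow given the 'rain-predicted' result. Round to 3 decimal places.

Write H for 'it will rain tomorrow'. Prior odds H:¬H = 0.007/0.993 = 0.0070493. For the 'rain-predicted' outcome, the likelihood ratio is 0.877/0.079 = 11.101.
Posterior odds = 0.0070493 × 11.101 = 0.078257, so P(H|E) = 0.078257/(1+0.078257) = 0.073.

P(H | E) ≈ 0.073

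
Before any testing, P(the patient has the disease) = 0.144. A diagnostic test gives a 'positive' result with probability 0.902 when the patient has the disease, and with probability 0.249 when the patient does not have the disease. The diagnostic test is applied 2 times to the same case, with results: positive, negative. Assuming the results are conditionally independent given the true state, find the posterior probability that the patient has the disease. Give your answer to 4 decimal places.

Posterior P(H) ≈ 0.0737

Let H be the event that the patient has the disease; start with P(H) = 0.144. P('positive'|H) = 0.902, P('positive'|¬H) = 0.249.
Update on result 1 ('positive'): P(H) ← 0.902·0.1440 / (0.902·0.1440 + 0.249·0.8560) = 0.12989/0.34303 = 0.3786.
Update on result 2 ('negative'): P(H) ← 0.098·0.3786 / (0.098·0.3786 + 0.751·0.6214) = 0.037107/0.50374 = 0.0737.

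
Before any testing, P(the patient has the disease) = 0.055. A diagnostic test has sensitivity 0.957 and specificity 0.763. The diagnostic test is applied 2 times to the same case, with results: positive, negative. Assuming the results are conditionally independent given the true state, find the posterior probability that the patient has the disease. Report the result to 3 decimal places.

Posterior P(H) ≈ 0.013

Let H be the event that the patient has the disease; start with P(H) = 0.055. P('positive'|H) = 0.957, P('positive'|¬H) = 0.237.
Update on result 1 ('positive'): P(H) ← 0.957·0.0550 / (0.957·0.0550 + 0.237·0.9450) = 0.052635/0.27660 = 0.1903.
Update on result 2 ('negative'): P(H) ← 0.043·0.1903 / (0.043·0.1903 + 0.763·0.8097) = 0.0081826/0.62599 = 0.0131.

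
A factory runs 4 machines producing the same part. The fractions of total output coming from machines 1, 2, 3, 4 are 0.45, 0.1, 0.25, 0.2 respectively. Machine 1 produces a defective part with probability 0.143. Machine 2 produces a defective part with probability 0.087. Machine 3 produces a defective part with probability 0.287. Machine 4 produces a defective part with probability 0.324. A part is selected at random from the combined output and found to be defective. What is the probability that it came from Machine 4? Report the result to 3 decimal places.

Posterior probability ≈ 0.309

Tabulate prior·likelihood by source: [1] prior 0.45, lik 0.143, product 0.06435; [2] prior 0.1, lik 0.087, product 0.008700; [3] prior 0.25, lik 0.287, product 0.07175; [4] prior 0.2, lik 0.324, product 0.06480.
Normalizing constant = 0.20960; the posterior for Machine 4 is its product over the sum, 0.06480/0.20960 = 0.309.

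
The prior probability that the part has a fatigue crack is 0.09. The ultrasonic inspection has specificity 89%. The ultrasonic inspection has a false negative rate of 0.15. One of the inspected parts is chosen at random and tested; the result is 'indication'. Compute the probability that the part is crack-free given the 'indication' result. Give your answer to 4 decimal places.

Write H for 'the part has a fatigue crack'. Prior odds H:¬H = 0.09/0.91 = 0.098901. For the 'indication' outcome, the likelihood ratio is 0.85/0.11 = 7.7273.
Posterior odds = 0.098901 × 7.7273 = 0.76424, so P(H|E) = 0.76424/(1+0.76424) = 0.4332. Then P(¬H|E) = 1 − 0.4332 = 0.5668.

P(¬H | E) ≈ 0.5668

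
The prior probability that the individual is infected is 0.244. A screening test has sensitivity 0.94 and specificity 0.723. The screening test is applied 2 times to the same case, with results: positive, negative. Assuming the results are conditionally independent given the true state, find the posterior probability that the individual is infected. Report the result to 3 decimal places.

Posterior P(H) ≈ 0.083

Let H be the event that the individual is infected; start with P(H) = 0.244. P('positive'|H) = 0.94, P('positive'|¬H) = 0.277.
Update on result 1 ('positive'): P(H) ← 0.94·0.2440 / (0.94·0.2440 + 0.277·0.7560) = 0.22936/0.43877 = 0.5227.
Update on result 2 ('negative'): P(H) ← 0.06·0.5227 / (0.06·0.5227 + 0.723·0.4773) = 0.031364/0.37643 = 0.0833.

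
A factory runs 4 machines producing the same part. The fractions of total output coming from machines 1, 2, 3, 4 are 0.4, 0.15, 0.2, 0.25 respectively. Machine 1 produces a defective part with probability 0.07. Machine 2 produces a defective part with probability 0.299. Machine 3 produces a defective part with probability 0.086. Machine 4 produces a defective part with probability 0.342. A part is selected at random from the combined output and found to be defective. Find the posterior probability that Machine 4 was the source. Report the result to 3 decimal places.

Posterior probability ≈ 0.487

Tabulate prior·likelihood by source: [1] prior 0.4, lik 0.07, product 0.02800; [2] prior 0.15, lik 0.299, product 0.04485; [3] prior 0.2, lik 0.086, product 0.01720; [4] prior 0.25, lik 0.342, product 0.08550.
Normalizing constant = 0.17555; the posterior for Machine 4 is its product over the sum, 0.08550/0.17555 = 0.487.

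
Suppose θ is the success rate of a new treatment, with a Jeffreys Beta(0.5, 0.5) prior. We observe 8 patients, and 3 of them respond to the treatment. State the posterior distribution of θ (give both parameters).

Posterior: Beta(3.5, 5.5)

The binomial likelihood is conjugate to the Beta prior: with 3 successes and 5 failures, the posterior is Beta(0.5+3, 0.5+5) = Beta(3.5, 5.5).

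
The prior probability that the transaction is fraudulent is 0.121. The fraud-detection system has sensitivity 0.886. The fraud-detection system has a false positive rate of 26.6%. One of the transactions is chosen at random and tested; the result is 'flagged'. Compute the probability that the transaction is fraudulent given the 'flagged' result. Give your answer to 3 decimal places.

P(H | E) ≈ 0.314

Let H be the event that the transaction is fraudulent. P(H) = 0.121, so P(¬H) = 0.879. With E the 'flagged' result, P(E|H) = 0.886 and P(E|¬H) = 0.266.
P(E) = 0.886·0.121 + 0.266·0.879 = 0.10721 + 0.23381 = 0.34102.
By Bayes' theorem, P(H|E) = 0.10721 / 0.34102 = 0.314.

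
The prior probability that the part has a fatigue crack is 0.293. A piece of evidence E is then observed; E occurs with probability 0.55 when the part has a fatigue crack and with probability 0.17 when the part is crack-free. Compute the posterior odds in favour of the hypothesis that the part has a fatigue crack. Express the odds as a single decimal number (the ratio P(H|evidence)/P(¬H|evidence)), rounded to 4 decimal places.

Prior odds = 0.293/(1−0.293) = 0.41443.
Likelihood ratio for E = 0.55/0.17 = 3.2353.
Posterior odds = prior odds × LR = 1.3408.

Posterior odds ≈ 1.3408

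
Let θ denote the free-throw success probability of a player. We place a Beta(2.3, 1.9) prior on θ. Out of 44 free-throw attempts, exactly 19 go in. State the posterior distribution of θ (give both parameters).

Posterior: Beta(21.3, 26.9)

Observing 19 successes and 25 failures updates Beta(2.3, 1.9) by adding the success and failure counts to the two shape parameters: α = 2.3+19 = 21.3, β = 1.9+25 = 26.9.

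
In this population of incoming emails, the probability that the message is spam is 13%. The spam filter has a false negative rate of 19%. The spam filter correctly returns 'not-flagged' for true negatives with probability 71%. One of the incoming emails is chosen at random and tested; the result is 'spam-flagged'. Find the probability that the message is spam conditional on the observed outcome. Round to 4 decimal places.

P(H | E) ≈ 0.2945

Write H for 'the message is spam'. Prior odds H:¬H = 0.13/0.87 = 0.14943. For the 'spam-flagged' outcome, the likelihood ratio is 0.81/0.29 = 2.7931.
Posterior odds = 0.14943 × 2.7931 = 0.41736, so P(H|E) = 0.41736/(1+0.41736) = 0.2945.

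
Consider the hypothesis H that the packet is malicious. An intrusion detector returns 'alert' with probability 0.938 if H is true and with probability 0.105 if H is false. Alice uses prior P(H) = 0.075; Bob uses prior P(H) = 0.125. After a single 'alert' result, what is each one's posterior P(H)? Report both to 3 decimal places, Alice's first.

P('+'|H) = 0.938, P('+'|¬H) = 0.105.
Alice: numerator 0.938·0.075 = 0.070350; evidence = 0.070350+0.105·0.925 = 0.16747; posterior = 0.420.
Bob: numerator 0.938·0.125 = 0.11725; evidence = 0.11725+0.105·0.875 = 0.20913; posterior = 0.561.

Alice: 0.420; Bob: 0.561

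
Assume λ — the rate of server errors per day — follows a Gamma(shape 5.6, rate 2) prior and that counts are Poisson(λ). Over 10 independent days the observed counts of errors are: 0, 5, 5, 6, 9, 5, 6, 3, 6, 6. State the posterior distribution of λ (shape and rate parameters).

The Poisson likelihood adds the total count to the shape and the number of exposure periods to the rate. Here ∑xᵢ = 51 and n = 10, so shape 5.6→56.6 and rate 2→12.

Posterior: Gamma(shape=56.6, rate=12)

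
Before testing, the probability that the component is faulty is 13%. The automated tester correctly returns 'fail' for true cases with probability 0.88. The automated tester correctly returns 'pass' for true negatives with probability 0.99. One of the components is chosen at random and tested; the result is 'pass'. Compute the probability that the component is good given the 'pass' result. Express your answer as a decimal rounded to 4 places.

Let H be the event that the component is faulty. P(H) = 0.13, so P(¬H) = 0.87. With E the 'pass' result, P(E|H) = 0.12 and P(E|¬H) = 0.99.
P(E) = 0.12·0.13 + 0.99·0.87 = 0.015600 + 0.86130 = 0.87690.
By Bayes' theorem, P(H|E) = 0.015600 / 0.87690 = 0.0178. Hence P(¬H|E) = 1 − 0.0178 = 0.9822.

P(¬H | E) ≈ 0.9822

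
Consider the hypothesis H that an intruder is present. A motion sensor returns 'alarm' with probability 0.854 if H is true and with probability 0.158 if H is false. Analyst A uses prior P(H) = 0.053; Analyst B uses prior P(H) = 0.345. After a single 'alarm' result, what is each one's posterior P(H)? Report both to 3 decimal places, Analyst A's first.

P('+'|H) = 0.854, P('+'|¬H) = 0.158.
Analyst A: numerator 0.854·0.053 = 0.045262; evidence = 0.045262+0.158·0.947 = 0.19489; posterior = 0.232.
Analyst B: numerator 0.854·0.345 = 0.29463; evidence = 0.29463+0.158·0.655 = 0.39812; posterior = 0.740.

Analyst A: 0.232; Analyst B: 0.740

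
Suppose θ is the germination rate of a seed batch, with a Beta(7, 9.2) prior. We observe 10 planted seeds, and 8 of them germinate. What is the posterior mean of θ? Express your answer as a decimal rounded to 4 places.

Observing 8 successes and 2 failures updates Beta(7, 9.2) by adding the success and failure counts to the two shape parameters: α = 7+8 = 15, β = 9.2+2 = 11.2.
Posterior mean = α/(α+β) = 15/26.2 = 0.5725.

Posterior mean ≈ 0.5725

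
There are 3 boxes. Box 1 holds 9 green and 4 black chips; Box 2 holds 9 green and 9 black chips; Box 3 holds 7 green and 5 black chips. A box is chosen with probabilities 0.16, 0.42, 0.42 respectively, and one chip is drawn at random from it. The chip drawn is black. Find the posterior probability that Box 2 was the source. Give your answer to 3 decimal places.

Tabulate prior·likelihood by source: [1] prior 0.16, lik 0.3077, product 0.04923; [2] prior 0.42, lik 0.5, product 0.2100; [3] prior 0.42, lik 0.4167, product 0.1750.
Normalizing constant = 0.43423; the posterior for Box 2 is its product over the sum, 0.2100/0.43423 = 0.484.

Posterior probability ≈ 0.484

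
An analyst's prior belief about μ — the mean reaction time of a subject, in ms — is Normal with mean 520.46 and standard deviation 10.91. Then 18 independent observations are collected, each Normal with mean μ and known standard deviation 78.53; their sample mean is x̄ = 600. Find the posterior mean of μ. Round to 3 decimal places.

With known σ, the Normal prior is conjugate. Weight on the data is w = (n/σ²)/(n/σ² + 1/τ₀²) = 0.00291878/(0.00291878+0.00840138) = 0.25784.
Posterior mean = w·x̄ + (1−w)·μ₀ = 0.25784·600 + 0.74216·520.46 = 540.969.

Posterior mean ≈ 540.969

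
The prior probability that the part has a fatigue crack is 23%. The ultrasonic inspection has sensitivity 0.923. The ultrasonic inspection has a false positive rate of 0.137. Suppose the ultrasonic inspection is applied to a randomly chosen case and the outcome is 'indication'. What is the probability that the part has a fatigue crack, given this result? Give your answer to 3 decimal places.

P(H | E) ≈ 0.668

Let H be the event that the part has a fatigue crack. P(H) = 0.23, so P(¬H) = 0.77. With E the 'indication' result, P(E|H) = 0.923 and P(E|¬H) = 0.137.
P(E) = 0.923·0.23 + 0.137·0.77 = 0.21229 + 0.10549 = 0.31778.
By Bayes' theorem, P(H|E) = 0.21229 / 0.31778 = 0.668.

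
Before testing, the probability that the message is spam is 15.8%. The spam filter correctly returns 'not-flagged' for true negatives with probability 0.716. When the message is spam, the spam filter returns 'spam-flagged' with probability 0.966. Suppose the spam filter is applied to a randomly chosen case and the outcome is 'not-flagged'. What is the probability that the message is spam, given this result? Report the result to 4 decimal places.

Let H be the event that the message is spam. P(H) = 0.158, so P(¬H) = 0.842. With E the 'not-flagged' result, P(E|H) = 0.034 and P(E|¬H) = 0.716.
P(E) = 0.034·0.158 + 0.716·0.842 = 0.0053720 + 0.60287 = 0.60824.
By Bayes' theorem, P(H|E) = 0.0053720 / 0.60824 = 0.0088.

P(H | E) ≈ 0.0088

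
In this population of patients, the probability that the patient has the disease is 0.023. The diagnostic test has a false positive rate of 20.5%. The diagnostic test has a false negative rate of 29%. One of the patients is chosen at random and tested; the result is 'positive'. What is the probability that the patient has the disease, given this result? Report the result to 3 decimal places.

P(H | E) ≈ 0.075

Write H for 'the patient has the disease'. Prior odds H:¬H = 0.023/0.977 = 0.023541. For the 'positive' outcome, the likelihood ratio is 0.71/0.205 = 3.4634.
Posterior odds = 0.023541 × 3.4634 = 0.081534, so P(H|E) = 0.081534/(1+0.081534) = 0.075.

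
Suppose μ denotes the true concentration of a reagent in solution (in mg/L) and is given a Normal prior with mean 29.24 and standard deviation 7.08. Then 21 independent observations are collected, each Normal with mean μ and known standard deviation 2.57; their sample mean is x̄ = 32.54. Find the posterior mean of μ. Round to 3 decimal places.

Posterior mean ≈ 32.519

With known σ, the Normal prior is conjugate. Weight on the data is w = (n/σ²)/(n/σ² + 1/τ₀²) = 3.17946/(3.17946+0.0199496) = 0.99376.
Posterior mean = w·x̄ + (1−w)·μ₀ = 0.99376·32.54 + 0.0062354·29.24 = 32.519.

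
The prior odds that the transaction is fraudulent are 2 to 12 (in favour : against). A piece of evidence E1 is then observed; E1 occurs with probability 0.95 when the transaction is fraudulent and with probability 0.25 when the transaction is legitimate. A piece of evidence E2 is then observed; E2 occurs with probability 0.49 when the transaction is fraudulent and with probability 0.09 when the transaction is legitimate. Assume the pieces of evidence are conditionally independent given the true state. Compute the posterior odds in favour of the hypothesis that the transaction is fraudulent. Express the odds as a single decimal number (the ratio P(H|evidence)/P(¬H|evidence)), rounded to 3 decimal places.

Posterior odds ≈ 3.448

Prior odds = 2/12 = 0.16667.
Likelihood ratio for E1 = 0.95/0.25 = 3.8000.
Likelihood ratio for E2 = 0.49/0.09 = 5.4444.
Posterior odds = prior odds × LR₁ × LR₂ = 3.4481.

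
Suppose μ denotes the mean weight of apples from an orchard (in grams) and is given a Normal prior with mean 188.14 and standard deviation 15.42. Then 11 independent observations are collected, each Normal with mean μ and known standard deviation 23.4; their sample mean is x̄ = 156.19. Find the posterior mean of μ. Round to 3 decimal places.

Posterior mean ≈ 161.721

Prior precision 1/τ₀² = 1/15.42² = 0.00420563; data precision n/σ² = 11/23.4² = 0.0200891.
Posterior precision = 0.00420563 + 0.0200891 = 0.0242948.
Posterior mean = (0.00420563·188.14 + 0.0200891·156.19) / 0.0242948 = 161.721.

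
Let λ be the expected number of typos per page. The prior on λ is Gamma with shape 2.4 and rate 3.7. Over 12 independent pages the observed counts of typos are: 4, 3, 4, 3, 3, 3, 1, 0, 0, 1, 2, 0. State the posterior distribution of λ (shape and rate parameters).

Posterior: Gamma(shape=26.4, rate=15.7)

The Poisson likelihood adds the total count to the shape and the number of exposure periods to the rate. Here ∑xᵢ = 24 and n = 12, so shape 2.4→26.4 and rate 3.7→15.7.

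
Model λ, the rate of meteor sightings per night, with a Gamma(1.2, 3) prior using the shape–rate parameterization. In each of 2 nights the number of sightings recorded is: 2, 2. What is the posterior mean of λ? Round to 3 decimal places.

Posterior mean ≈ 1.040

Total count ∑xᵢ = 4 over n = 2 nights.
Gamma is conjugate to the Poisson likelihood: posterior is Gamma(shape = 1.2+4 = 5.2, rate = 3+2 = 5).
Posterior mean = shape/rate = 5.2/5 = 1.040.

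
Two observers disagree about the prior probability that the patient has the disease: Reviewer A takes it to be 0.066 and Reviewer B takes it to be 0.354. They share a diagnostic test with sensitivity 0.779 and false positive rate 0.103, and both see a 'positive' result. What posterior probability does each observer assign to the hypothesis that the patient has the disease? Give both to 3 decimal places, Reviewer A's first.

P('+'|H) = 0.779, P('+'|¬H) = 0.103.
Reviewer A: numerator 0.779·0.066 = 0.051414; evidence = 0.051414+0.103·0.934 = 0.14762; posterior = 0.348.
Reviewer B: numerator 0.779·0.354 = 0.27577; evidence = 0.27577+0.103·0.646 = 0.34230; posterior = 0.806.

Reviewer A: 0.348; Reviewer B: 0.806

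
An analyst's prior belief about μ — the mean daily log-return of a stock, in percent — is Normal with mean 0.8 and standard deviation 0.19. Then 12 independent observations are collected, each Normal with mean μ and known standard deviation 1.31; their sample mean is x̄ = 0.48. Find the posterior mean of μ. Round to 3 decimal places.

Posterior mean ≈ 0.736

With known σ, the Normal prior is conjugate. Weight on the data is w = (n/σ²)/(n/σ² + 1/τ₀²) = 6.99260/(6.99260+27.7008) = 0.20155.
Posterior mean = w·x̄ + (1−w)·μ₀ = 0.20155·0.48 + 0.79845·0.8 = 0.736.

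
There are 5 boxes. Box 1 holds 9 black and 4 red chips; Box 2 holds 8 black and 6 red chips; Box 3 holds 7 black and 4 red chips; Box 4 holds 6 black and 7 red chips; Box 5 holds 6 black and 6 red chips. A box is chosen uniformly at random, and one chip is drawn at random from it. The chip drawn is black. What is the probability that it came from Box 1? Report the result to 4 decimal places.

P(black|Box 1) = 0.6923; P(black|Box 2) = 0.5714; P(black|Box 3) = 0.6364; P(black|Box 4) = 0.4615; P(black|Box 5) = 0.5.
Prior × likelihood for each source: 0.2·0.6923=0.1385, 0.2·0.5714=0.1143, 0.2·0.6364=0.1273, 0.2·0.4615=0.09231, 0.2·0.5=0.1000. Summing gives P(black) = 0.57233.
P(Box 1 | black) = 0.1385 / 0.57233 = 0.2419.

Posterior probability ≈ 0.2419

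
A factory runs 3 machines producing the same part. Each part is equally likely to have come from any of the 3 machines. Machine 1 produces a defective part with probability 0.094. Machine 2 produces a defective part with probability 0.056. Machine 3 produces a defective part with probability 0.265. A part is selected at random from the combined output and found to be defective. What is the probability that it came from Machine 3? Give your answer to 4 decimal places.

Posterior probability ≈ 0.6386

Tabulate prior·likelihood by source: [1] prior 0.333333, lik 0.094, product 0.03133; [2] prior 0.333333, lik 0.056, product 0.01867; [3] prior 0.333333, lik 0.265, product 0.08833.
Normalizing constant = 0.13833; the posterior for Machine 3 is its product over the sum, 0.08833/0.13833 = 0.6386.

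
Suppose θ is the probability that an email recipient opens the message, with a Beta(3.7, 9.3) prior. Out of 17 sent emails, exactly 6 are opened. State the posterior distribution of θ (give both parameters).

The binomial likelihood is conjugate to the Beta prior: with 6 successes and 11 failures, the posterior is Beta(3.7+6, 9.3+11) = Beta(9.7, 20.3).

Posterior: Beta(9.7, 20.3)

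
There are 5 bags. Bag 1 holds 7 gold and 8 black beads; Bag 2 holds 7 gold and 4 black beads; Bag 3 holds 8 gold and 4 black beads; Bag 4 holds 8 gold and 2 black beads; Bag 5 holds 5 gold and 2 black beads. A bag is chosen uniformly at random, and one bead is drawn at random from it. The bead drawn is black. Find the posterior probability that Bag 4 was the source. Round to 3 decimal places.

Posterior probability ≈ 0.117

P(black|Bag 1) = 0.5333; P(black|Bag 2) = 0.3636; P(black|Bag 3) = 0.3333; P(black|Bag 4) = 0.2; P(black|Bag 5) = 0.2857.
Prior × likelihood for each source: 0.2·0.5333=0.1067, 0.2·0.3636=0.07273, 0.2·0.3333=0.06667, 0.2·0.2=0.04000, 0.2·0.2857=0.05714. Summing gives P(black) = 0.34320.
P(Bag 4 | black) = 0.04000 / 0.34320 = 0.117.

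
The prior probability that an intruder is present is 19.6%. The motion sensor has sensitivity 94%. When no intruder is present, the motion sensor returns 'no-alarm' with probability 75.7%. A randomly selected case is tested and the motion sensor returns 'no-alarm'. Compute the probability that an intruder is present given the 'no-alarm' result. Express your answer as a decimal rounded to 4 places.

P(H | E) ≈ 0.0190

Let H be the event that an intruder is present. P(H) = 0.196, so P(¬H) = 0.804. With E the 'no-alarm' result, P(E|H) = 0.06 and P(E|¬H) = 0.757.
P(E) = 0.06·0.196 + 0.757·0.804 = 0.011760 + 0.60863 = 0.62039.
By Bayes' theorem, P(H|E) = 0.011760 / 0.62039 = 0.0190.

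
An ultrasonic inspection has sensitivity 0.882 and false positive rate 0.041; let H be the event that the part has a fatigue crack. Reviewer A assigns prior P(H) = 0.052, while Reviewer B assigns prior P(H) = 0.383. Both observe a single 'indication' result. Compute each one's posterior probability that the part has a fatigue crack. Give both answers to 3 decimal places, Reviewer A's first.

The likelihood ratio for an 'indication' result is 0.882/0.041 = 21.512.
Reviewer A: prior odds 0.052/0.948 = 0.054852; posterior odds 1.1800; posterior probability 0.541.
Reviewer B: prior odds 0.383/0.617 = 0.62075; posterior odds 13.354; posterior probability 0.930.

Reviewer A: 0.541; Reviewer B: 0.930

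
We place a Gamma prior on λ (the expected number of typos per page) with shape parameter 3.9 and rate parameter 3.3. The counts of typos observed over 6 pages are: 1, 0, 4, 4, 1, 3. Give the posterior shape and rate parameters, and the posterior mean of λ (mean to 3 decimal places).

Posterior: Gamma(shape=16.9, rate=9.3); mean ≈ 1.817

The Poisson likelihood adds the total count to the shape and the number of exposure periods to the rate. Here ∑xᵢ = 13 and n = 6, so shape 3.9→16.9 and rate 3.3→9.3.
E[λ | data] = 16.9/9.3 = 1.817.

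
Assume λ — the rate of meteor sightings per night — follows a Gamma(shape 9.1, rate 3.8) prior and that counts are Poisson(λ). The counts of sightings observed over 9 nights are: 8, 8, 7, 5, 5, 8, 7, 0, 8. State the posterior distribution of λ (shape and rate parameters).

Posterior: Gamma(shape=65.1, rate=12.8)

The Poisson likelihood adds the total count to the shape and the number of exposure periods to the rate. Here ∑xᵢ = 56 and n = 9, so shape 9.1→65.1 and rate 3.8→12.8.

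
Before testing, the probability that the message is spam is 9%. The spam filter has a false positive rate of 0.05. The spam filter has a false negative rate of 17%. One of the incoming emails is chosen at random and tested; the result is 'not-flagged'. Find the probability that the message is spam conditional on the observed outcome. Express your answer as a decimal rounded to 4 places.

Let H be the event that the message is spam. P(H) = 0.09, so P(¬H) = 0.91. With E the 'not-flagged' result, P(E|H) = 0.17 and P(E|¬H) = 0.95.
P(E) = 0.17·0.09 + 0.95·0.91 = 0.015300 + 0.86450 = 0.87980.
By Bayes' theorem, P(H|E) = 0.015300 / 0.87980 = 0.0174.

P(H | E) ≈ 0.0174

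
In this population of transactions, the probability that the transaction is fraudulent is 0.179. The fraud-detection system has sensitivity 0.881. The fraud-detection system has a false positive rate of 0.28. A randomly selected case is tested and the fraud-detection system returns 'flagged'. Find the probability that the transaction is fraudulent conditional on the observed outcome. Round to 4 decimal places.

Let H be the event that the transaction is fraudulent. P(H) = 0.179, so P(¬H) = 0.821. With E the 'flagged' result, P(E|H) = 0.881 and P(E|¬H) = 0.28.
P(E) = 0.881·0.179 + 0.28·0.821 = 0.15770 + 0.22988 = 0.38758.
By Bayes' theorem, P(H|E) = 0.15770 / 0.38758 = 0.4069.

P(H | E) ≈ 0.4069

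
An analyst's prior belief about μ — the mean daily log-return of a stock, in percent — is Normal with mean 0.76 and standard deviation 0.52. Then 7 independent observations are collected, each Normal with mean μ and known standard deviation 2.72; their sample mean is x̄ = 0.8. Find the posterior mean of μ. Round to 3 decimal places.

With known σ, the Normal prior is conjugate. Weight on the data is w = (n/σ²)/(n/σ² + 1/τ₀²) = 0.946151/(0.946151+3.69822) = 0.20372.
Posterior mean = w·x̄ + (1−w)·μ₀ = 0.20372·0.8 + 0.79628·0.76 = 0.768.

Posterior mean ≈ 0.768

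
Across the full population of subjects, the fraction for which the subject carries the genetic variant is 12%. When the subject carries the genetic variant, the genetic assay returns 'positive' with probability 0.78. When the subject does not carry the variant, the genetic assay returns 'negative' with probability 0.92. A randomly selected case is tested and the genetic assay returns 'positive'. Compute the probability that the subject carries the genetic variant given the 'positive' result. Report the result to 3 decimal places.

P(H | E) ≈ 0.571

Write H for 'the subject carries the genetic variant'. Prior odds H:¬H = 0.12/0.88 = 0.13636. For the 'positive' outcome, the likelihood ratio is 0.78/0.08 = 9.7500.
Posterior odds = 0.13636 × 9.7500 = 1.3295, so P(H|E) = 1.3295/(1+1.3295) = 0.571.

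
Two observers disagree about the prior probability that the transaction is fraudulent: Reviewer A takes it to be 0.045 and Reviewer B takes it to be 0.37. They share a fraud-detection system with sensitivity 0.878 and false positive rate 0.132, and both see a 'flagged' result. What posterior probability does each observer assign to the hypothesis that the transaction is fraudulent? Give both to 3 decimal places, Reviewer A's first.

P('+'|H) = 0.878, P('+'|¬H) = 0.132.
Reviewer A: numerator 0.878·0.045 = 0.039510; evidence = 0.039510+0.132·0.955 = 0.16557; posterior = 0.239.
Reviewer B: numerator 0.878·0.37 = 0.32486; evidence = 0.32486+0.132·0.63 = 0.40802; posterior = 0.796.

Reviewer A: 0.239; Reviewer B: 0.796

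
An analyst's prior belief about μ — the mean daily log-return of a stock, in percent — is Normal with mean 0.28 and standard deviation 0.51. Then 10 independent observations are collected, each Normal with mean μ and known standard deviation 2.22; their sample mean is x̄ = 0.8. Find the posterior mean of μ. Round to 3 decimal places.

Posterior mean ≈ 0.460

Prior precision 1/τ₀² = 1/0.51² = 3.84468; data precision n/σ² = 10/2.22² = 2.02906.
Posterior precision = 3.84468 + 2.02906 = 5.87373.
Posterior mean = (3.84468·0.28 + 2.02906·0.8) / 5.87373 = 0.460.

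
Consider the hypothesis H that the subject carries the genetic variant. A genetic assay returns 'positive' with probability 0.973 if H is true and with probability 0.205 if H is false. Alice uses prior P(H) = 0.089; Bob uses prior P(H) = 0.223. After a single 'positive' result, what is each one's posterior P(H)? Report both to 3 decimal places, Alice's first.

Alice: 0.317; Bob: 0.577

The likelihood ratio for a 'positive' result is 0.973/0.205 = 4.7463.
Alice: prior odds 0.089/0.911 = 0.097695; posterior odds 0.46369; posterior probability 0.317.
Bob: prior odds 0.223/0.777 = 0.28700; posterior odds 1.3622; posterior probability 0.577.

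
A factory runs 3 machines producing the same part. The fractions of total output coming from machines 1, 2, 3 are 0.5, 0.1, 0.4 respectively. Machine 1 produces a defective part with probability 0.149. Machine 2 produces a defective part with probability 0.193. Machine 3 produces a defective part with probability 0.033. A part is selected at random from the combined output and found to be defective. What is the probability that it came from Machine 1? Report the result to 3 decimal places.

Posterior probability ≈ 0.696

Tabulate prior·likelihood by source: [1] prior 0.5, lik 0.149, product 0.07450; [2] prior 0.1, lik 0.193, product 0.01930; [3] prior 0.4, lik 0.033, product 0.01320.
Normalizing constant = 0.10700; the posterior for Machine 1 is its product over the sum, 0.07450/0.10700 = 0.696.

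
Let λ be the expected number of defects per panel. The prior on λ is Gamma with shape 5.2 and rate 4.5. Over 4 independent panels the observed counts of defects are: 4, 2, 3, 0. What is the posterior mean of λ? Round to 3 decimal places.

Total count ∑xᵢ = 9 over n = 4 panels.
Gamma is conjugate to the Poisson likelihood: posterior is Gamma(shape = 5.2+9 = 14.2, rate = 4.5+4 = 8.5).
E[λ | data] = 14.2/8.5 = 1.671.

Posterior mean ≈ 1.671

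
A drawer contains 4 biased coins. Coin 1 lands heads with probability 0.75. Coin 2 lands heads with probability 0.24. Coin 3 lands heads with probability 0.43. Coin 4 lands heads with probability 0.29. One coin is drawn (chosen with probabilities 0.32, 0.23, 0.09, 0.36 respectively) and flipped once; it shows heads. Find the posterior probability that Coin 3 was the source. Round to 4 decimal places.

Tabulate prior·likelihood by source: [1] prior 0.32, lik 0.75, product 0.2400; [2] prior 0.23, lik 0.24, product 0.05520; [3] prior 0.09, lik 0.43, product 0.03870; [4] prior 0.36, lik 0.29, product 0.1044.
Normalizing constant = 0.43830; the posterior for Coin 3 is its product over the sum, 0.03870/0.43830 = 0.0883.

Posterior probability ≈ 0.0883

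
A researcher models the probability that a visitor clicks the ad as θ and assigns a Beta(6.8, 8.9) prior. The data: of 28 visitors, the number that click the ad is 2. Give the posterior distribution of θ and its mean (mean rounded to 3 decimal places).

Posterior: Beta(8.8, 34.9); mean ≈ 0.201

The binomial likelihood is conjugate to the Beta prior: with 2 successes and 26 failures, the posterior is Beta(6.8+2, 8.9+26) = Beta(8.8, 34.9).
E[θ | data] = 8.8/(8.8+34.9) = 0.201.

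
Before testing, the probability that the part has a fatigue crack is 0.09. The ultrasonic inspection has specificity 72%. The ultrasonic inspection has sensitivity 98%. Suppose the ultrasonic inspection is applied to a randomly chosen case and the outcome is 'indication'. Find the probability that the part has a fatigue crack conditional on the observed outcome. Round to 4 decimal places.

P(H | E) ≈ 0.2571

Let H be the event that the part has a fatigue crack. P(H) = 0.09, so P(¬H) = 0.91. With E the 'indication' result, P(E|H) = 0.98 and P(E|¬H) = 0.28.
P(E) = 0.98·0.09 + 0.28·0.91 = 0.088200 + 0.25480 = 0.34300.
By Bayes' theorem, P(H|E) = 0.088200 / 0.34300 = 0.2571.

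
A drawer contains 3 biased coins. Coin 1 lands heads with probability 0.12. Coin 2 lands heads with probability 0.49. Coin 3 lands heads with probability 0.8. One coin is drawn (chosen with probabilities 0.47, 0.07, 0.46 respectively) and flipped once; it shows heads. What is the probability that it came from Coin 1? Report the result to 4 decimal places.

Posterior probability ≈ 0.1230

Tabulate prior·likelihood by source: [1] prior 0.47, lik 0.12, product 0.05640; [2] prior 0.07, lik 0.49, product 0.03430; [3] prior 0.46, lik 0.8, product 0.3680.
Normalizing constant = 0.45870; the posterior for Coin 1 is its product over the sum, 0.05640/0.45870 = 0.1230.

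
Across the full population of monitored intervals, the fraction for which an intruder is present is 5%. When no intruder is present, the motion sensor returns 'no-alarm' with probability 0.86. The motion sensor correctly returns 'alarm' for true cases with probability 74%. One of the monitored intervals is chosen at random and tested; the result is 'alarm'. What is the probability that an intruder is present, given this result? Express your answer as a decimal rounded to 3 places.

Write H for 'an intruder is present'. Prior odds H:¬H = 0.05/0.95 = 0.052632. For the 'alarm' outcome, the likelihood ratio is 0.74/0.14 = 5.2857.
Posterior odds = 0.052632 × 5.2857 = 0.27820, so P(H|E) = 0.27820/(1+0.27820) = 0.218.

P(H | E) ≈ 0.218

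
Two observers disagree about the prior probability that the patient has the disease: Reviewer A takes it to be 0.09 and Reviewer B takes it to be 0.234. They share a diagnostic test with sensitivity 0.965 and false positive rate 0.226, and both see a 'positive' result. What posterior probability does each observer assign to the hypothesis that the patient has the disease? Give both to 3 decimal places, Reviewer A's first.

Reviewer A: 0.297; Reviewer B: 0.566

The likelihood ratio for a 'positive' result is 0.965/0.226 = 4.2699.
Reviewer A: prior odds 0.09/0.91 = 0.098901; posterior odds 0.42230; posterior probability 0.297.
Reviewer B: prior odds 0.234/0.766 = 0.30548; posterior odds 1.3044; posterior probability 0.566.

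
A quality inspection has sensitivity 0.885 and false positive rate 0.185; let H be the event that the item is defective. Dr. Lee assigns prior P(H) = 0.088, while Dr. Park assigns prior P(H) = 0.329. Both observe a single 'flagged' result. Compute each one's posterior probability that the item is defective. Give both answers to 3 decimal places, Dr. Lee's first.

Dr. Lee: 0.316; Dr. Park: 0.701

P('+'|H) = 0.885, P('+'|¬H) = 0.185.
Dr. Lee: numerator 0.885·0.088 = 0.077880; evidence = 0.077880+0.185·0.912 = 0.24660; posterior = 0.316.
Dr. Park: numerator 0.885·0.329 = 0.29117; evidence = 0.29117+0.185·0.671 = 0.41530; posterior = 0.701.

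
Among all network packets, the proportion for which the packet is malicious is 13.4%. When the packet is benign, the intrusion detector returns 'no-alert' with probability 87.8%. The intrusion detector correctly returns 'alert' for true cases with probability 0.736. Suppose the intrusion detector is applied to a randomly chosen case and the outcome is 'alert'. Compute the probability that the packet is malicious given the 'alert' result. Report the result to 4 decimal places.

Write H for 'the packet is malicious'. Prior odds H:¬H = 0.134/0.866 = 0.15473. For the 'alert' outcome, the likelihood ratio is 0.736/0.122 = 6.0328.
Posterior odds = 0.15473 × 6.0328 = 0.93348, so P(H|E) = 0.93348/(1+0.93348) = 0.4828.

P(H | E) ≈ 0.4828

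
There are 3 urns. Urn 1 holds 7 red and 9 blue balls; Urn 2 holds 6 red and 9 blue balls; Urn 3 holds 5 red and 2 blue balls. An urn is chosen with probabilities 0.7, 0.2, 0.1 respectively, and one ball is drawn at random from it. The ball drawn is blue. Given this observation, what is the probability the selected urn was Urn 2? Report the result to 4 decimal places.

Tabulate prior·likelihood by source: [1] prior 0.7, lik 0.5625, product 0.3937; [2] prior 0.2, lik 0.6, product 0.1200; [3] prior 0.1, lik 0.2857, product 0.02857.
Normalizing constant = 0.54232; the posterior for Urn 2 is its product over the sum, 0.1200/0.54232 = 0.2213.

Posterior probability ≈ 0.2213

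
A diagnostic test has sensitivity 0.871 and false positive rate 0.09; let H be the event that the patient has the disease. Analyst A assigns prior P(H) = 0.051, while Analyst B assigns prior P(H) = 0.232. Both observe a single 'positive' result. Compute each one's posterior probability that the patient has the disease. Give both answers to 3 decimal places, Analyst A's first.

Analyst A: 0.342; Analyst B: 0.745

P('+'|H) = 0.871, P('+'|¬H) = 0.09.
Analyst A: numerator 0.871·0.051 = 0.044421; evidence = 0.044421+0.09·0.949 = 0.12983; posterior = 0.342.
Analyst B: numerator 0.871·0.232 = 0.20207; evidence = 0.20207+0.09·0.768 = 0.27119; posterior = 0.745.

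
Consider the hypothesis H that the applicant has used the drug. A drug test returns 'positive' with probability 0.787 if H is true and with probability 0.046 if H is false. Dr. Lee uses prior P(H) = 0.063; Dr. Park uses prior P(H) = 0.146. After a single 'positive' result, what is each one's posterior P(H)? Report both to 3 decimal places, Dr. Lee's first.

Dr. Lee: 0.535; Dr. Park: 0.745

P('+'|H) = 0.787, P('+'|¬H) = 0.046.
Dr. Lee: numerator 0.787·0.063 = 0.049581; evidence = 0.049581+0.046·0.937 = 0.092683; posterior = 0.535.
Dr. Park: numerator 0.787·0.146 = 0.11490; evidence = 0.11490+0.046·0.854 = 0.15419; posterior = 0.745.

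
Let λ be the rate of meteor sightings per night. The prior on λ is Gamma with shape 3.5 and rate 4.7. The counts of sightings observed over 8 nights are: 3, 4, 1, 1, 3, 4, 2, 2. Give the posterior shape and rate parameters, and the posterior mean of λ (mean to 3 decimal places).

Posterior: Gamma(shape=23.5, rate=12.7); mean ≈ 1.850

Total count ∑xᵢ = 20 over n = 8 nights.
Gamma is conjugate to the Poisson likelihood: posterior is Gamma(shape = 3.5+20 = 23.5, rate = 4.7+8 = 12.7).
Posterior mean = shape/rate = 23.5/12.7 = 1.850.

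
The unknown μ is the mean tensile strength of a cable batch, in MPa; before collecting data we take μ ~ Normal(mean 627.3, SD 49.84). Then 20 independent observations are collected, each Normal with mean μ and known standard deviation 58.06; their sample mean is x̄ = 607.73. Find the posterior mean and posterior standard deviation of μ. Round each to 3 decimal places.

With known σ, the Normal prior is conjugate. Weight on the data is w = (n/σ²)/(n/σ² + 1/τ₀²) = 0.00593302/(0.00593302+0.00040257) = 0.93646.
Posterior mean = w·x̄ + (1−w)·μ₀ = 0.93646·607.73 + 0.063541·627.3 = 608.974. Posterior variance = 1/(0.00593302+0.00040257) = 157.838, so SD = 12.563.

Posterior mean ≈ 608.974; posterior SD ≈ 12.563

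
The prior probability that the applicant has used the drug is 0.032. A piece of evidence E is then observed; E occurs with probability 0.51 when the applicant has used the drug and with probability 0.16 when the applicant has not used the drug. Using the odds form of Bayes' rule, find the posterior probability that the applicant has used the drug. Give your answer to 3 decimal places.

Prior odds = 0.032/(1−0.032) = 0.033058.
Likelihood ratio for E = 0.51/0.16 = 3.1875.
Posterior odds = prior odds × LR = 0.10537.
Posterior probability = odds/(1+odds) = 0.10537/1.1054 = 0.095.

Posterior probability ≈ 0.095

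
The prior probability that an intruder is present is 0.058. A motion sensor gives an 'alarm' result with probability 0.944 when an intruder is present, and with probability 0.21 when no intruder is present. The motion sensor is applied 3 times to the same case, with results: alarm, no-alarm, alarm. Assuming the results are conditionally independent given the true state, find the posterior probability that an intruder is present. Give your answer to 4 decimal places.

Posterior P(H) ≈ 0.0810

Let H be the event that an intruder is present; start with P(H) = 0.058. P('alarm'|H) = 0.944, P('alarm'|¬H) = 0.21.
Update on result 1 ('alarm'): P(H) ← 0.944·0.0580 / (0.944·0.0580 + 0.21·0.9420) = 0.054752/0.25257 = 0.2168.
Update on result 2 ('no-alarm'): P(H) ← 0.056·0.2168 / (0.056·0.2168 + 0.79·0.7832) = 0.012140/0.63089 = 0.0192.
Update on result 3 ('alarm'): P(H) ← 0.944·0.0192 / (0.944·0.0192 + 0.21·0.9808) = 0.018165/0.22412 = 0.0810.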